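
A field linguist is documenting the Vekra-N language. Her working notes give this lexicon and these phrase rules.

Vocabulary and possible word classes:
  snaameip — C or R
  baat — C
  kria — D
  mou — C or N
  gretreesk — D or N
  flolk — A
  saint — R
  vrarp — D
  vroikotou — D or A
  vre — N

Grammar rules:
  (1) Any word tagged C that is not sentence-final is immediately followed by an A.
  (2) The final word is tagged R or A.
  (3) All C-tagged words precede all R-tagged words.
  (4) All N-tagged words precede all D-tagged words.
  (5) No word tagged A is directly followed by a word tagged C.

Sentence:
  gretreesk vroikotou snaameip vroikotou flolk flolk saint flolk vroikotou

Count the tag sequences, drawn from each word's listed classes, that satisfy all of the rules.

Candidates per position — 1:gretreesk {D,N}; 2:vroikotou {D,A}; 3:snaameip {C,R}; 4:vroikotou {D,A}; 5:flolk {A}; 6:flolk {A}; 7:saint {R}; 8:flolk {A}; 9:vroikotou {D,A}.
There are 32 candidate sequences in total.
Checking each against the rules leaves 10 sequences.
Count = 10.

10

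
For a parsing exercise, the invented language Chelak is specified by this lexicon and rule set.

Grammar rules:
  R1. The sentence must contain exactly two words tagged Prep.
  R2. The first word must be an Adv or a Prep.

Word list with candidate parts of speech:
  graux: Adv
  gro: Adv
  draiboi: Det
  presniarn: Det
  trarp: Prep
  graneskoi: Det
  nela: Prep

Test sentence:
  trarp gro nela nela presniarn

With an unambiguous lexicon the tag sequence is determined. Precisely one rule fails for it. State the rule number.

1

Fixed tagging: Prep Adv Prep Prep Det.
Applying the rules: R1 fail, R2 pass.
Only rule 1 fails.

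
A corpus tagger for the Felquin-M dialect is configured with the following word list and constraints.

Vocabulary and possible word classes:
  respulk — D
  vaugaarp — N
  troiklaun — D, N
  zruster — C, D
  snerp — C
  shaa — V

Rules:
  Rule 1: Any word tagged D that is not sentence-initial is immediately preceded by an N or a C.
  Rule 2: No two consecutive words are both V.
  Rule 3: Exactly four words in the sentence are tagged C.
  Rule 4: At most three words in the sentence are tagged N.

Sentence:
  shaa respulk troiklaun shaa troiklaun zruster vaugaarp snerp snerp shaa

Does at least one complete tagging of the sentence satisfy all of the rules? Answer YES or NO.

NO

Candidates per position — 1:shaa {V}; 2:respulk {D}; 3:troiklaun {D,N}; 4:shaa {V}; 5:troiklaun {D,N}; 6:zruster {C,D}; 7:vaugaarp {N}; 8:snerp {C}; 9:snerp {C}; 10:shaa {V}.
Rule 1 cannot be satisfied by any choice of tags from the lexicon.
So there is no consistent tagging.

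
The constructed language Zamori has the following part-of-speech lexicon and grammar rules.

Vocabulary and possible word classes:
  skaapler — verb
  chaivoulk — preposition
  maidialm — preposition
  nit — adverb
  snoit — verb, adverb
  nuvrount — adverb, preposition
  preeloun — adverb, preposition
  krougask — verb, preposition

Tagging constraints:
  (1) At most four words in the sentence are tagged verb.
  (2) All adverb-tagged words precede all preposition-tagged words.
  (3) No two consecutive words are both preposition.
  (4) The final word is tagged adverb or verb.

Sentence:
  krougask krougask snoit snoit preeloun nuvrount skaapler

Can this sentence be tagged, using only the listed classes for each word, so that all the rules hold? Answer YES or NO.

YES

Candidates per position — 1:krougask {verb,preposition}; 2:krougask {verb,preposition}; 3:snoit {verb,adverb}; 4:snoit {verb,adverb}; 5:preeloun {adverb,preposition}; 6:nuvrount {adverb,preposition}; 7:skaapler {verb}.
One satisfying assignment: verb verb verb adverb adverb preposition verb.
Rule-by-rule: rule 1 holds; rule 2 holds; rule 3 holds; rule 4 holds.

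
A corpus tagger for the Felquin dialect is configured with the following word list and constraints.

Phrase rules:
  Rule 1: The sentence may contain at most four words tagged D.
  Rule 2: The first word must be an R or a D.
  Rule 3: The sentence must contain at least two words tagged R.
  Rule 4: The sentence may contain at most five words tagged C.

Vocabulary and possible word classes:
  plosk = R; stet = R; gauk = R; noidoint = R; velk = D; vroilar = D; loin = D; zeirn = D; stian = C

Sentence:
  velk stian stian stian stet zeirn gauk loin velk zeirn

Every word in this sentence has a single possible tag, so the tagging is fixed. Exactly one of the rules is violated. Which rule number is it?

Fixed tagging: D C C C R D R D D D.
Checking each rule: R1 fail, R2 pass, R3 pass, R4 pass.
Only rule 1 fails.

1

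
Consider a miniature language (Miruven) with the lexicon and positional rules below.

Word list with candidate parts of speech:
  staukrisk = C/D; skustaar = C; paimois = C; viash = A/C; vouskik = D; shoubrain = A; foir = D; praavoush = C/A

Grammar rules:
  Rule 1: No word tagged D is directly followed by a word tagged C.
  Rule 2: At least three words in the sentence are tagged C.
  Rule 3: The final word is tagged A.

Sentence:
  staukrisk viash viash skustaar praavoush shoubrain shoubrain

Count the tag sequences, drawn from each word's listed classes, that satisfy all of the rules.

8

Candidates per position — 1:staukrisk {C,D}; 2:viash {A,C}; 3:viash {A,C}; 4:skustaar {C}; 5:praavoush {C,A}; 6:shoubrain {A}; 7:shoubrain {A}.
There are 16 candidate sequences in total.
Checking each against the rules leaves 8 sequences.
Count = 8.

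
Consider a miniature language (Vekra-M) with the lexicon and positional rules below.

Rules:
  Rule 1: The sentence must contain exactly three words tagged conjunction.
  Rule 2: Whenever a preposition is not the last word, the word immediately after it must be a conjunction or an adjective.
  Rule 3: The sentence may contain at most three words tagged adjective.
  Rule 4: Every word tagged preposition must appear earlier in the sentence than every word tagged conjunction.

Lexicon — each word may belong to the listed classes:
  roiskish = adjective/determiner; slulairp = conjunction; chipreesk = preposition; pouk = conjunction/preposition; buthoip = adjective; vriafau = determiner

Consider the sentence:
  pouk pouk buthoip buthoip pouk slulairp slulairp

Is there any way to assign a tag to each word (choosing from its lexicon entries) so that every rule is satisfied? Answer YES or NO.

NO

Candidates per position — 1:pouk {conjunction,preposition}; 2:pouk {conjunction,preposition}; 3:buthoip {adjective}; 4:buthoip {adjective}; 5:pouk {conjunction,preposition}; 6:slulairp {conjunction}; 7:slulairp {conjunction}.
Every candidate sequence violates at least one rule; no consistent tagging exists.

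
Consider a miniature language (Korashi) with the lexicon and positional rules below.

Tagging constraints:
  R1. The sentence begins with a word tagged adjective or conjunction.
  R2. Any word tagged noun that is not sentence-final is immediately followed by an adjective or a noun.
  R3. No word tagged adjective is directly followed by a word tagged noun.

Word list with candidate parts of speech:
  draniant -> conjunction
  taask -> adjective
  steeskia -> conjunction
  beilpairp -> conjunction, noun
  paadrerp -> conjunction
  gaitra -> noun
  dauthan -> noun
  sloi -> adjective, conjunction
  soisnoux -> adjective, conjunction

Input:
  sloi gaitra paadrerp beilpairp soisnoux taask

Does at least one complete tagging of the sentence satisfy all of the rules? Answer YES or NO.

NO

Candidates per position — 1:sloi {adjective,conjunction}; 2:gaitra {noun}; 3:paadrerp {conjunction}; 4:beilpairp {conjunction,noun}; 5:soisnoux {adjective,conjunction}; 6:taask {adjective}.
Rule 2 cannot be satisfied by any choice of tags from the lexicon.
So there is no consistent tagging.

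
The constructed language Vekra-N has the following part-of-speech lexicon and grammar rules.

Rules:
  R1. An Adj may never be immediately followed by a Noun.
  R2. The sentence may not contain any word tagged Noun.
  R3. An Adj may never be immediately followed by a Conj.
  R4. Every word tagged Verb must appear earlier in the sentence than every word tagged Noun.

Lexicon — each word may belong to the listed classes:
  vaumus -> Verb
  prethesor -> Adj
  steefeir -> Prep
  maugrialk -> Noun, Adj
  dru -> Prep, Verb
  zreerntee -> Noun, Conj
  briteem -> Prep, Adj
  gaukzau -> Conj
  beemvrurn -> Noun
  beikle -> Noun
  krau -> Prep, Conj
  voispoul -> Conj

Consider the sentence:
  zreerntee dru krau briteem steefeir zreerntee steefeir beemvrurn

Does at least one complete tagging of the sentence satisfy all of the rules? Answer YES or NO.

NO

Candidates per position — 1:zreerntee {Noun,Conj}; 2:dru {Prep,Verb}; 3:krau {Prep,Conj}; 4:briteem {Prep,Adj}; 5:steefeir {Prep}; 6:zreerntee {Noun,Conj}; 7:steefeir {Prep}; 8:beemvrurn {Noun}.
Rule 2 cannot be satisfied by any choice of tags from the lexicon.
So there is no consistent tagging.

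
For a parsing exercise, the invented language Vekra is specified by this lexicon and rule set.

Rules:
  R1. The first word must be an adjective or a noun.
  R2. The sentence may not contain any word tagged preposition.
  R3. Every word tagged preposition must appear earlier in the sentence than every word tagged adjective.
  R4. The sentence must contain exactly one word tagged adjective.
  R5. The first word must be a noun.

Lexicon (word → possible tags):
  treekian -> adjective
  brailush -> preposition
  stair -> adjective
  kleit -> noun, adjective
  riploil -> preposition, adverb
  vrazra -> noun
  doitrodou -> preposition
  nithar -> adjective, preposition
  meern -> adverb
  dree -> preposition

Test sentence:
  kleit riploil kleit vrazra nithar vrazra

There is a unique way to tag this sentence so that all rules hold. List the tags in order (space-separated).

noun adverb noun noun adjective noun

Candidates per position — 1:kleit {noun,adjective}; 2:riploil {preposition,adverb}; 3:kleit {noun,adjective}; 4:vrazra {noun}; 5:nithar {adjective,preposition}; 6:vrazra {noun}.
Position 1: tagging it adjective would leave rule 5 unsatisfiable, so it must be noun.
Position 2: tagging it preposition would leave rule 2 unsatisfiable, so it must be adverb.
Position 5: tagging it preposition would leave rule 2 unsatisfiable, so it must be adjective.
Position 3: tagging it adjective would leave rule 4 unsatisfiable, so it must be noun.
That leaves exactly one tagging: noun adverb noun noun adjective noun.
Checking: rule 1 satisfied; rule 2 satisfied; rule 3 satisfied; rule 4 satisfied; rule 5 satisfied.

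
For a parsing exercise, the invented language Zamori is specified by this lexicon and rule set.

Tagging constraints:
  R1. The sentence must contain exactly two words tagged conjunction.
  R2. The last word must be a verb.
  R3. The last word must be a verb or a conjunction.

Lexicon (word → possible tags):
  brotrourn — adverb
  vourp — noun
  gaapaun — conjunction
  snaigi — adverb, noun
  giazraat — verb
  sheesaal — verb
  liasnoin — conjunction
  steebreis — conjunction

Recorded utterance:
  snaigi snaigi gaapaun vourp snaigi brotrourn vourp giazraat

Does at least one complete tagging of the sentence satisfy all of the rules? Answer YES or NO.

NO

Candidates per position — 1:snaigi {adverb,noun}; 2:snaigi {adverb,noun}; 3:gaapaun {conjunction}; 4:vourp {noun}; 5:snaigi {adverb,noun}; 6:brotrourn {adverb}; 7:vourp {noun}; 8:giazraat {verb}.
Rule 1 cannot be satisfied by any choice of tags from the lexicon.
So there is no consistent tagging.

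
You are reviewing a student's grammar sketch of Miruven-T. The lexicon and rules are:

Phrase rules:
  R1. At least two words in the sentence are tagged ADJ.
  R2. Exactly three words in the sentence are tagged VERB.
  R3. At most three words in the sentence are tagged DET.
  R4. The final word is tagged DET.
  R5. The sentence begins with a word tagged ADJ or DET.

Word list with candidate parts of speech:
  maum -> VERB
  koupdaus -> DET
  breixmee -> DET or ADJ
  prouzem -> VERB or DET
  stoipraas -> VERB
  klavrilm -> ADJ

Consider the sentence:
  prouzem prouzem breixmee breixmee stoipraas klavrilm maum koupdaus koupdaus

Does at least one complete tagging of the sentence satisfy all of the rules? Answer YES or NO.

Candidates per position — 1:prouzem {VERB,DET}; 2:prouzem {VERB,DET}; 3:breixmee {DET,ADJ}; 4:breixmee {DET,ADJ}; 5:stoipraas {VERB}; 6:klavrilm {ADJ}; 7:maum {VERB}; 8:koupdaus {DET}; 9:koupdaus {DET}.
One satisfying assignment: DET VERB ADJ ADJ VERB ADJ VERB DET DET.
Checking: rule 1 satisfied; rule 2 satisfied; rule 3 satisfied; rule 4 satisfied; rule 5 satisfied.

YES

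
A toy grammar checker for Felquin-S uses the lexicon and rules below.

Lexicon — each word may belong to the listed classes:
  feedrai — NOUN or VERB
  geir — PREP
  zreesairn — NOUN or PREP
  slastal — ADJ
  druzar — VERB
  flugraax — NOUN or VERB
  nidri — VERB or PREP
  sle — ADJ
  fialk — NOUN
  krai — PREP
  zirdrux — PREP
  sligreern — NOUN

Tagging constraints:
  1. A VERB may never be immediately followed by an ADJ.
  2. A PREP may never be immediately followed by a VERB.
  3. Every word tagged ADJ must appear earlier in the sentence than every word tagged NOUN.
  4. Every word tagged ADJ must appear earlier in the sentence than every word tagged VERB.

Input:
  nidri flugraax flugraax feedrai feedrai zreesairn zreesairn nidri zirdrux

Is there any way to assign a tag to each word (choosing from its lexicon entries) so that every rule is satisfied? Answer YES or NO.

YES

Candidates per position — 1:nidri {VERB,PREP}; 2:flugraax {NOUN,VERB}; 3:flugraax {NOUN,VERB}; 4:feedrai {NOUN,VERB}; 5:feedrai {NOUN,VERB}; 6:zreesairn {NOUN,PREP}; 7:zreesairn {NOUN,PREP}; 8:nidri {VERB,PREP}; 9:zirdrux {PREP}.
One satisfying assignment: PREP NOUN NOUN NOUN VERB PREP PREP PREP PREP.
Verifying each rule — rule 1 ✓; rule 2 ✓; rule 3 ✓; rule 4 ✓.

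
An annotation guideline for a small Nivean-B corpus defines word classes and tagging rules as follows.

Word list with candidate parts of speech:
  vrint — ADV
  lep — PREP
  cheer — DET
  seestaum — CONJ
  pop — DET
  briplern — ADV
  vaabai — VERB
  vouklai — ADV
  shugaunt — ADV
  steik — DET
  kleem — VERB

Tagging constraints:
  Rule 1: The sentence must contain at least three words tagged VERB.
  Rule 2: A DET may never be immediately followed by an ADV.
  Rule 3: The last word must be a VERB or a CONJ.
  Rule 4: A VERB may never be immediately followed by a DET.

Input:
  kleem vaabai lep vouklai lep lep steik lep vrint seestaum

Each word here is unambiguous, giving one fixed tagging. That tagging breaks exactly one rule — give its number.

Fixed tagging: VERB VERB PREP ADV PREP PREP DET PREP ADV CONJ.
Applying the rules: R1 fails, R2 ok, R3 ok, R4 ok.
Only rule 1 fails.

1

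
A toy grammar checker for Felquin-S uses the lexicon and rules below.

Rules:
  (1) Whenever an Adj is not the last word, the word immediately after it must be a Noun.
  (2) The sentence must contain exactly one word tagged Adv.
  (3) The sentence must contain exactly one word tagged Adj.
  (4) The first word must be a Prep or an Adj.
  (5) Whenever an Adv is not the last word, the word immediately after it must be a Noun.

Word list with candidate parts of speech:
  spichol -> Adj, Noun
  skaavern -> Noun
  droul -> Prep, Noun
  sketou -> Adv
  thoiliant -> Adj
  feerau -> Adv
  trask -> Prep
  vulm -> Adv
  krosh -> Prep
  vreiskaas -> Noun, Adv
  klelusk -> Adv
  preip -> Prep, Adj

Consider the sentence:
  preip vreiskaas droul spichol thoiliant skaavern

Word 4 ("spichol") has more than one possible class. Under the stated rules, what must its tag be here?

Noun

Candidates per position — 1:preip {Prep,Adj}; 2:vreiskaas {Noun,Adv}; 3:droul {Prep,Noun}; 4:spichol {Adj,Noun}; 5:thoiliant {Adj}; 6:skaavern {Noun}.
Word 1 cannot be Adj — rule 3 would then fail for every completion. It is Prep.
Word 2 cannot be Noun — rule 2 would then fail for every completion. It is Adv.
Word 3 cannot be Prep — rule 5 would then fail for every completion. It is Noun.
Word 4 cannot be Adj — rule 1 would then fail for every completion. It is Noun.
The unique satisfying tagging is: Prep Adv Noun Noun Adj Noun.
Verifying each rule — rule 1 satisfied; rule 2 satisfied; rule 3 satisfied; rule 4 satisfied; rule 5 satisfied.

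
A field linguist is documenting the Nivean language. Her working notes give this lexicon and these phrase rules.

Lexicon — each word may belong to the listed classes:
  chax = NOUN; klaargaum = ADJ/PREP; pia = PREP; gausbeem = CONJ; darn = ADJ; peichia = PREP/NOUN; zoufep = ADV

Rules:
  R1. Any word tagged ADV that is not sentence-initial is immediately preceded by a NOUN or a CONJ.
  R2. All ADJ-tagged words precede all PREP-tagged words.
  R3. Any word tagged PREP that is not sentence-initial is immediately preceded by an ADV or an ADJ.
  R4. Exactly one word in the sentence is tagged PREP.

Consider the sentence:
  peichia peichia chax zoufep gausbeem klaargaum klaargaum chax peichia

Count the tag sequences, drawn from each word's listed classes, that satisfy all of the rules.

1

Candidates per position — 1:peichia {PREP,NOUN}; 2:peichia {PREP,NOUN}; 3:chax {NOUN}; 4:zoufep {ADV}; 5:gausbeem {CONJ}; 6:klaargaum {ADJ,PREP}; 7:klaargaum {ADJ,PREP}; 8:chax {NOUN}; 9:peichia {PREP,NOUN}.
There are 32 candidate sequences in total.
The sequences that satisfy every rule: NOUN NOUN NOUN ADV CONJ ADJ PREP NOUN NOUN.
Count = 1.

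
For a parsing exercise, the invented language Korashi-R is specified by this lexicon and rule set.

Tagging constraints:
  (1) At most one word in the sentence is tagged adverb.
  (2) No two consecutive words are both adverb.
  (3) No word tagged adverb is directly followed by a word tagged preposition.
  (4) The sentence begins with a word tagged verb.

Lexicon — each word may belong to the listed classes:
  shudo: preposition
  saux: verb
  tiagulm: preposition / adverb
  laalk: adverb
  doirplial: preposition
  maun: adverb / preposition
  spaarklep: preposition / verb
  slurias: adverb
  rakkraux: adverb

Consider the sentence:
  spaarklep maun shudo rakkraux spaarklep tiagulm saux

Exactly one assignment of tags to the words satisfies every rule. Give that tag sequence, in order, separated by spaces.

verb preposition preposition adverb verb preposition verb

Candidates per position — 1:spaarklep {preposition,verb}; 2:maun {adverb,preposition}; 3:shudo {preposition}; 4:rakkraux {adverb}; 5:spaarklep {preposition,verb}; 6:tiagulm {preposition,adverb}; 7:saux {verb}.
Position 1: preposition is ruled out by rule 4; that leaves verb.
Position 2: adverb is ruled out by rule 1; that leaves preposition.
Position 5: preposition is ruled out by rule 3; that leaves verb.
Position 6: adverb is ruled out by rule 1; that leaves preposition.
The unique satisfying tagging is: verb preposition preposition adverb verb preposition verb.
Verifying each rule — rule 1 ✓; rule 2 ✓; rule 3 ✓; rule 4 ✓.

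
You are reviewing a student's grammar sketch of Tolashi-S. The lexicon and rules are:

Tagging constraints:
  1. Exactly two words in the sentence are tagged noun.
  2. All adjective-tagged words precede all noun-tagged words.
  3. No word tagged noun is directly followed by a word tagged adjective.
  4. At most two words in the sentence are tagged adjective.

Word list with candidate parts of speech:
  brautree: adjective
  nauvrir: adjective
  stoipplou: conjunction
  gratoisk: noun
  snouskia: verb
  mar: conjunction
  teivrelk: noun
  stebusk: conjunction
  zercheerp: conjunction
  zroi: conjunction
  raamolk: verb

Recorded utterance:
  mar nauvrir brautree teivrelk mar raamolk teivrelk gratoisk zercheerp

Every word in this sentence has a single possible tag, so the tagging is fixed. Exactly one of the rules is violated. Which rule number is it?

1

Fixed tagging: conjunction adjective adjective noun conjunction verb noun noun conjunction.
Checking each rule: R1 fails, R2 ok, R3 ok, R4 ok.
Only rule 1 fails.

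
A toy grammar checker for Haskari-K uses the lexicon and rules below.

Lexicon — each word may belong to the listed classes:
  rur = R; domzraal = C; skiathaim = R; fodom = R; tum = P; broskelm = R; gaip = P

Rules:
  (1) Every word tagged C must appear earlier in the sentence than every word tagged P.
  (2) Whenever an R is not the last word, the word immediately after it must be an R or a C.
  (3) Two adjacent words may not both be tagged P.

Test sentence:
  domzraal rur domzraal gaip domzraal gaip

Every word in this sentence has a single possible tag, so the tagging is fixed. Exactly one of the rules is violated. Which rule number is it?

Fixed tagging: C R C P C P.
Checking each rule: R1 violated, R2 holds, R3 holds.
Only rule 1 fails.

1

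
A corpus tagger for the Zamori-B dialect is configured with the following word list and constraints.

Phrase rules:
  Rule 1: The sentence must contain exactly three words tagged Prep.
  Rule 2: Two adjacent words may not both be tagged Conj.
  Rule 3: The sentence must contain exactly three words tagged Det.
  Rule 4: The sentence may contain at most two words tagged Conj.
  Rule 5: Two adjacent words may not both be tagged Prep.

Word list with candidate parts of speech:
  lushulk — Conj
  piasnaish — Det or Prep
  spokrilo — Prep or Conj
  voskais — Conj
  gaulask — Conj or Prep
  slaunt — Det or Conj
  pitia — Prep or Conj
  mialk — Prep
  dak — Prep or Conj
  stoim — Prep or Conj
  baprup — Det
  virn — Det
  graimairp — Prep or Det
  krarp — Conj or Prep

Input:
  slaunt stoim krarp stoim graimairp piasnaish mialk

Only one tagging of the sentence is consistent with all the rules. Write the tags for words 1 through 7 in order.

Det Prep Conj Prep Det Det Prep

Candidates per position — 1:slaunt {Det,Conj}; 2:stoim {Prep,Conj}; 3:krarp {Conj,Prep}; 4:stoim {Prep,Conj}; 5:graimairp {Prep,Det}; 6:piasnaish {Det,Prep}; 7:mialk {Prep}.
Position 1: tagging it Conj would leave rule 3 unsatisfiable, so it must be Det.
Position 5: tagging it Prep would leave rule 3 unsatisfiable, so it must be Det.
Position 6: tagging it Prep would leave rule 3 unsatisfiable, so it must be Det.
The remaining ambiguous positions (2, 3, 4) are resolved jointly — only one combination satisfies every rule.
The only consistent sequence is: Det Prep Conj Prep Det Det Prep.
Rule-by-rule: rule 1 ✓; rule 2 ✓; rule 3 ✓; rule 4 ✓; rule 5 ✓.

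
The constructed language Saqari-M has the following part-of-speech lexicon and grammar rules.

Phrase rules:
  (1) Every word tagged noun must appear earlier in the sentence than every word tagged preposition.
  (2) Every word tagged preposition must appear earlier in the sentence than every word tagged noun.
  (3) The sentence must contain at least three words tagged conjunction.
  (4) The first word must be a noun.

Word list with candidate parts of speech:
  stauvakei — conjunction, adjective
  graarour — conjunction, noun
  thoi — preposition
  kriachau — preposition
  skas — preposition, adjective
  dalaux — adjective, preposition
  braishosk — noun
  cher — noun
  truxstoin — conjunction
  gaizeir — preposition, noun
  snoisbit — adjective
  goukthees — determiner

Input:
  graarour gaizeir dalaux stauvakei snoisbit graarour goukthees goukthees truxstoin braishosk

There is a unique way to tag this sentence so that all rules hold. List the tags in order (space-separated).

noun noun adjective conjunction adjective conjunction determiner determiner conjunction noun

Candidates per position — 1:graarour {conjunction,noun}; 2:gaizeir {preposition,noun}; 3:dalaux {adjective,preposition}; 4:stauvakei {conjunction,adjective}; 5:snoisbit {adjective}; 6:graarour {conjunction,noun}; 7:goukthees {determiner}; 8:goukthees {determiner}; 9:truxstoin {conjunction}; 10:braishosk {noun}.
If word 1 were conjunction, no tagging could satisfy rule 4; so word 1 is noun.
If word 2 were preposition, no tagging could satisfy rule 1; so word 2 is noun.
If word 3 were preposition, no tagging could satisfy rule 1; so word 3 is adjective.
If word 4 were adjective, no tagging could satisfy rule 3; so word 4 is conjunction.
If word 6 were noun, no tagging could satisfy rule 3; so word 6 is conjunction.
That leaves exactly one tagging: noun noun adjective conjunction adjective conjunction determiner determiner conjunction noun.
Verifying each rule — rule 1 ok; rule 2 ok; rule 3 ok; rule 4 ok.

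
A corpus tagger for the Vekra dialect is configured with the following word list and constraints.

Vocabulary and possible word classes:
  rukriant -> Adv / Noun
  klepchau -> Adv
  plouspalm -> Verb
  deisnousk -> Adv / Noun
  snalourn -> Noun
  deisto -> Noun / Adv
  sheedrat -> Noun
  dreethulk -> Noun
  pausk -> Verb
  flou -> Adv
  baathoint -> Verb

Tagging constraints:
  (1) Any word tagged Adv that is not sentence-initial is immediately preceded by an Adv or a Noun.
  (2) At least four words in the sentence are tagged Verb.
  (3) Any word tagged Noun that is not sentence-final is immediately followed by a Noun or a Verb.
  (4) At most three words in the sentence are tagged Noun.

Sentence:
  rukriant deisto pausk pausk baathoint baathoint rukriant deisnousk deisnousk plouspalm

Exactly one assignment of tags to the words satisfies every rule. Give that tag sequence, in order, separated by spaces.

Adv Adv Verb Verb Verb Verb Noun Noun Noun Verb

Candidates per position — 1:rukriant {Adv,Noun}; 2:deisto {Noun,Adv}; 3:pausk {Verb}; 4:pausk {Verb}; 5:baathoint {Verb}; 6:baathoint {Verb}; 7:rukriant {Adv,Noun}; 8:deisnousk {Adv,Noun}; 9:deisnousk {Adv,Noun}; 10:plouspalm {Verb}.
Position 7: tagging it Adv would leave rule 1 unsatisfiable, so it must be Noun.
Position 8: tagging it Adv would leave rule 3 unsatisfiable, so it must be Noun.
Position 9: tagging it Adv would leave rule 3 unsatisfiable, so it must be Noun.
Position 1: tagging it Noun would leave rule 4 unsatisfiable, so it must be Adv.
Position 2: tagging it Noun would leave rule 4 unsatisfiable, so it must be Adv.
So the tagging must be: Adv Adv Verb Verb Verb Verb Noun Noun Noun Verb.
Verifying each rule — rule 1 holds; rule 2 holds; rule 3 holds; rule 4 holds.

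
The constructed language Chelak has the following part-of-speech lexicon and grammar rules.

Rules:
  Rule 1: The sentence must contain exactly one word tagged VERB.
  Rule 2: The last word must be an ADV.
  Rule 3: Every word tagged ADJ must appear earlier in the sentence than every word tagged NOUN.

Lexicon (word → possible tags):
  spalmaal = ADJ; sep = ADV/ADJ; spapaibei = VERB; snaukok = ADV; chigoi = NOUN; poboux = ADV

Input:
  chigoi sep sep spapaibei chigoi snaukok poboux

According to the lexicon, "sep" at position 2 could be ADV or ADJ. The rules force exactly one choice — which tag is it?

Candidates per position — 1:chigoi {NOUN}; 2:sep {ADV,ADJ}; 3:sep {ADV,ADJ}; 4:spapaibei {VERB}; 5:chigoi {NOUN}; 6:snaukok {ADV}; 7:poboux {ADV}.
At position 2, choosing ADJ makes rule 3 impossible to satisfy; hence ADV.
At position 3, choosing ADJ makes rule 3 impossible to satisfy; hence ADV.
The only consistent sequence is: NOUN ADV ADV VERB NOUN ADV ADV.
Verifying each rule — rule 1 ok; rule 2 ok; rule 3 ok.

ADV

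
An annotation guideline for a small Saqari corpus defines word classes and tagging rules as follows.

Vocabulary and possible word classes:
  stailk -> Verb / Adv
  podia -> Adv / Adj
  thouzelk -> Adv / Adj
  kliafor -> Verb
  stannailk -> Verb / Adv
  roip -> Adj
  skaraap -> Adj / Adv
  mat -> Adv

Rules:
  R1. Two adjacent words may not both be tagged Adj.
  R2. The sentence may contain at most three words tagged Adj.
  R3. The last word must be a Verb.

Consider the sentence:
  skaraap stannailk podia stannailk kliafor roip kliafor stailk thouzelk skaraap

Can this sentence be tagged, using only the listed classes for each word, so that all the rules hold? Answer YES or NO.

Candidates per position — 1:skaraap {Adj,Adv}; 2:stannailk {Verb,Adv}; 3:podia {Adv,Adj}; 4:stannailk {Verb,Adv}; 5:kliafor {Verb}; 6:roip {Adj}; 7:kliafor {Verb}; 8:stailk {Verb,Adv}; 9:thouzelk {Adv,Adj}; 10:skaraap {Adj,Adv}.
Rule 3 cannot be satisfied by any choice of tags from the lexicon.
So there is no consistent tagging.

NO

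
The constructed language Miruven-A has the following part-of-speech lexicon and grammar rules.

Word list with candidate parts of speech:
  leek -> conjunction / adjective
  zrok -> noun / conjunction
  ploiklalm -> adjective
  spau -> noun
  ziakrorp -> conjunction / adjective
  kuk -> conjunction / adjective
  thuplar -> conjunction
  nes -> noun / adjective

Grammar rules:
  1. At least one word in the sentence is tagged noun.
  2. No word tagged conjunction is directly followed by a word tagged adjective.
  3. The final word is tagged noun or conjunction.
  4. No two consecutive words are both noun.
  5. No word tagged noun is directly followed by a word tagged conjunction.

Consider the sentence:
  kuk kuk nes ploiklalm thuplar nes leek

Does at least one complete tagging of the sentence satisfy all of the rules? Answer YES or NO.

NO

Candidates per position — 1:kuk {conjunction,adjective}; 2:kuk {conjunction,adjective}; 3:nes {noun,adjective}; 4:ploiklalm {adjective}; 5:thuplar {conjunction}; 6:nes {noun,adjective}; 7:leek {conjunction,adjective}.
Every candidate sequence violates at least one rule; no consistent tagging exists.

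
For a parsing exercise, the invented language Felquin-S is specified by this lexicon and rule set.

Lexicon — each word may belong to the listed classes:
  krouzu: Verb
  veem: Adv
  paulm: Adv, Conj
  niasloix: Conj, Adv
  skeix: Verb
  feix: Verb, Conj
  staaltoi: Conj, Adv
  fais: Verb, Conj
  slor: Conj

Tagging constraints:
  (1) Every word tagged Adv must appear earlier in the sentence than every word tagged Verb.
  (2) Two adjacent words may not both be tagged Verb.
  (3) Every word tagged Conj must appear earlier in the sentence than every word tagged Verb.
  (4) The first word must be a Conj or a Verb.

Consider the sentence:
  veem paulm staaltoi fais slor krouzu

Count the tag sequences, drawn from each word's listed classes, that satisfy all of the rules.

Candidates per position — 1:veem {Adv}; 2:paulm {Adv,Conj}; 3:staaltoi {Conj,Adv}; 4:fais {Verb,Conj}; 5:slor {Conj}; 6:krouzu {Verb}.
There are 8 candidate sequences in total.
Rule 4 cannot be satisfied by any choice of tags from the lexicon.
So there is no consistent tagging.
Count = 0.

0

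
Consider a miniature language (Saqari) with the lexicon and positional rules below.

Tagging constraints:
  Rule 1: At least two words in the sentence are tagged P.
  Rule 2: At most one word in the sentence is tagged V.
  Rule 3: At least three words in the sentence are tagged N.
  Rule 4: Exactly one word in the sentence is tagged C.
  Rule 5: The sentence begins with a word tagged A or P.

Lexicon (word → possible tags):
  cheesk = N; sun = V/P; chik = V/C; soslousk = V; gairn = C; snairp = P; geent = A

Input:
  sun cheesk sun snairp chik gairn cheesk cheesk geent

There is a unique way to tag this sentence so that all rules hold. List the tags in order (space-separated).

Candidates per position — 1:sun {V,P}; 2:cheesk {N}; 3:sun {V,P}; 4:snairp {P}; 5:chik {V,C}; 6:gairn {C}; 7:cheesk {N}; 8:cheesk {N}; 9:geent {A}.
Word 1 cannot be V — rule 5 would then fail for every completion. It is P.
Word 5 cannot be C — rule 4 would then fail for every completion. It is V.
Word 3 cannot be V — rule 2 would then fail for every completion. It is P.
So the tagging must be: P N P P V C N N A.
Verifying each rule — rule 1 ✓; rule 2 ✓; rule 3 ✓; rule 4 ✓; rule 5 ✓.

P N P P V C N N A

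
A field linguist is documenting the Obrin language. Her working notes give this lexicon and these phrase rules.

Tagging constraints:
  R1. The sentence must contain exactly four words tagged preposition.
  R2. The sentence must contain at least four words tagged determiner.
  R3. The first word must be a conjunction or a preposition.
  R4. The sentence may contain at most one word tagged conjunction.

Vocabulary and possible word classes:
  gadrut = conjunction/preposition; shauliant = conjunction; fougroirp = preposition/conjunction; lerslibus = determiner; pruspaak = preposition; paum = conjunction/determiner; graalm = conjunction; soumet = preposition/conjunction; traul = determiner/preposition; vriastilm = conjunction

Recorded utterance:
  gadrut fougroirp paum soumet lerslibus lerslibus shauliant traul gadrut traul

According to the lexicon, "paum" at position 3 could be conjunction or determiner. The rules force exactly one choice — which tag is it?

Candidates per position — 1:gadrut {conjunction,preposition}; 2:fougroirp {preposition,conjunction}; 3:paum {conjunction,determiner}; 4:soumet {preposition,conjunction}; 5:lerslibus {determiner}; 6:lerslibus {determiner}; 7:shauliant {conjunction}; 8:traul {determiner,preposition}; 9:gadrut {conjunction,preposition}; 10:traul {determiner,preposition}.
Word 1 cannot be conjunction — rule 4 would then fail for every completion. It is preposition.
Word 2 cannot be conjunction — rule 4 would then fail for every completion. It is preposition.
Word 3 cannot be conjunction — rule 4 would then fail for every completion. It is determiner.
Word 4 cannot be conjunction — rule 4 would then fail for every completion. It is preposition.
Word 9 cannot be conjunction — rule 4 would then fail for every completion. It is preposition.
Word 10 cannot be preposition — rule 1 would then fail for every completion. It is determiner.
Word 8 cannot be preposition — rule 1 would then fail for every completion. It is determiner.
That leaves exactly one tagging: preposition preposition determiner preposition determiner determiner conjunction determiner preposition determiner.
Rule-by-rule: rule 1 ok; rule 2 ok; rule 3 ok; rule 4 ok.

determiner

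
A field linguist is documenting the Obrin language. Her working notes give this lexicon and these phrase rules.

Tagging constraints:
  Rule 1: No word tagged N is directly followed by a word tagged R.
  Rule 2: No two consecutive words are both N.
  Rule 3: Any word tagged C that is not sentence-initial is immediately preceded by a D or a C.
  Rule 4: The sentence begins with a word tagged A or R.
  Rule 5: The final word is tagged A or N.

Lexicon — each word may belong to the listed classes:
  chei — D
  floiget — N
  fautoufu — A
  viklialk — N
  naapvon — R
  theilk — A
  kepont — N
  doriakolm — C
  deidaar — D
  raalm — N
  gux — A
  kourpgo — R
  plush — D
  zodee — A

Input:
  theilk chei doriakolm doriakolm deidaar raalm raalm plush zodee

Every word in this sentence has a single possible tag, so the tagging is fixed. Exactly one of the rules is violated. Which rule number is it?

2

Fixed tagging: A D C C D N N D A.
Checking each rule: R1 ok, R2 fails, R3 ok, R4 ok, R5 ok.
Only rule 2 fails.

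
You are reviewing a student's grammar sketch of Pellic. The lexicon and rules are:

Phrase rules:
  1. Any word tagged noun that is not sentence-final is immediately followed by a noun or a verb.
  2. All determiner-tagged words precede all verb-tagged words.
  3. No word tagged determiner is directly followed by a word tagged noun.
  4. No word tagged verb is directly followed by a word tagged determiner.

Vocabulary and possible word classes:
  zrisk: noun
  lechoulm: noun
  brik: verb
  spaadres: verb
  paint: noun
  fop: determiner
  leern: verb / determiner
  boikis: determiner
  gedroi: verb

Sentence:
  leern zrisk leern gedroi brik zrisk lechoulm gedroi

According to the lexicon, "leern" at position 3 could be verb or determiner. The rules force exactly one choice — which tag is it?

verb

Candidates per position — 1:leern {verb,determiner}; 2:zrisk {noun}; 3:leern {verb,determiner}; 4:gedroi {verb}; 5:brik {verb}; 6:zrisk {noun}; 7:lechoulm {noun}; 8:gedroi {verb}.
Position 1: determiner is ruled out by rule 3; that leaves verb.
Position 3: determiner is ruled out by rule 1; that leaves verb.
The only consistent sequence is: verb noun verb verb verb noun noun verb.
Check: rule 1 holds; rule 2 holds; rule 3 holds; rule 4 holds.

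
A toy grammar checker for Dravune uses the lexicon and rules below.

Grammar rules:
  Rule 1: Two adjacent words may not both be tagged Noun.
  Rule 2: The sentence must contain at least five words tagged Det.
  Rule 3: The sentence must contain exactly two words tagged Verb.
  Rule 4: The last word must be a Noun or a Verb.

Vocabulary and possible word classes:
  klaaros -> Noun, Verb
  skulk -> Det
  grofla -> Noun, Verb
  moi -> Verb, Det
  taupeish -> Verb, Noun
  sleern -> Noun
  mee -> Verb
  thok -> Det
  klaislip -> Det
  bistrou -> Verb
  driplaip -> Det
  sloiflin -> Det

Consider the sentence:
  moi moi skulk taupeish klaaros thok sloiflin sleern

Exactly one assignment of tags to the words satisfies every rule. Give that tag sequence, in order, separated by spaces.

Candidates per position — 1:moi {Verb,Det}; 2:moi {Verb,Det}; 3:skulk {Det}; 4:taupeish {Verb,Noun}; 5:klaaros {Noun,Verb}; 6:thok {Det}; 7:sloiflin {Det}; 8:sleern {Noun}.
Word 1 cannot be Verb — rule 2 would then fail for every completion. It is Det.
Word 2 cannot be Verb — rule 2 would then fail for every completion. It is Det.
Word 4 cannot be Noun — rule 3 would then fail for every completion. It is Verb.
Word 5 cannot be Noun — rule 3 would then fail for every completion. It is Verb.
So the tagging must be: Det Det Det Verb Verb Det Det Noun.
Checking: rule 1 holds; rule 2 holds; rule 3 holds; rule 4 holds.

Det Det Det Verb Verb Det Det Noun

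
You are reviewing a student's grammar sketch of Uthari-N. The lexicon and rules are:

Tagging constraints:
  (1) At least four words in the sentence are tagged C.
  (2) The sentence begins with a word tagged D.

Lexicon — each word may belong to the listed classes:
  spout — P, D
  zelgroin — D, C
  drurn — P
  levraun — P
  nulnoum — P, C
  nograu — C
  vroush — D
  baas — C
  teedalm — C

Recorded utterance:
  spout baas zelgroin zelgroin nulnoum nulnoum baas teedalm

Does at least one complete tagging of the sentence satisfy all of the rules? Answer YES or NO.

Candidates per position — 1:spout {P,D}; 2:baas {C}; 3:zelgroin {D,C}; 4:zelgroin {D,C}; 5:nulnoum {P,C}; 6:nulnoum {P,C}; 7:baas {C}; 8:teedalm {C}.
One satisfying assignment: D C D C P C C C.
Verifying each rule — rule 1 ✓; rule 2 ✓.

YES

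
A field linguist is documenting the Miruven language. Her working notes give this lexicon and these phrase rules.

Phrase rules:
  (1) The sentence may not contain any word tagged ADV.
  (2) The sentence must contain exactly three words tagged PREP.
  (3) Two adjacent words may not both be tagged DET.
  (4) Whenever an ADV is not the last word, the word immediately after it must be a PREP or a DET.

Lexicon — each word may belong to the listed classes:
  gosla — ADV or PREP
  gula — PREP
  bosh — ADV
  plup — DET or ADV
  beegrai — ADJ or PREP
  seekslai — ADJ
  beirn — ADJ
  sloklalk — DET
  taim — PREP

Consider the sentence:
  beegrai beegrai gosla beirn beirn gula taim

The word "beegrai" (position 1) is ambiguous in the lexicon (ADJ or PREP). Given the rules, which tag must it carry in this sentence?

ADJ

Candidates per position — 1:beegrai {ADJ,PREP}; 2:beegrai {ADJ,PREP}; 3:gosla {ADV,PREP}; 4:beirn {ADJ}; 5:beirn {ADJ}; 6:gula {PREP}; 7:taim {PREP}.
Position 3: tagging it ADV would leave rule 1 unsatisfiable, so it must be PREP.
Position 1: tagging it PREP would leave rule 2 unsatisfiable, so it must be ADJ.
Position 2: tagging it PREP would leave rule 2 unsatisfiable, so it must be ADJ.
So the tagging must be: ADJ ADJ PREP ADJ ADJ PREP PREP.
Rule-by-rule: rule 1 holds; rule 2 holds; rule 3 holds; rule 4 holds.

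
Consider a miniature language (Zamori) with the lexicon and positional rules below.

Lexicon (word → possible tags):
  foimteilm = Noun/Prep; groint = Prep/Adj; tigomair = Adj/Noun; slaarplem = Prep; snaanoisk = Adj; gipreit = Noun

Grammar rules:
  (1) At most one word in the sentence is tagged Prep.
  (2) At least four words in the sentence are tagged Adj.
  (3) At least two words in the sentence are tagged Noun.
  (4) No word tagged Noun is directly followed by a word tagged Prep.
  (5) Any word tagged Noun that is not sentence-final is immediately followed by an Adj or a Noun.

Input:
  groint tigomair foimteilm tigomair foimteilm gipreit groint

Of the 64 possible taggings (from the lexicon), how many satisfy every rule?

3

Candidates per position — 1:groint {Prep,Adj}; 2:tigomair {Adj,Noun}; 3:foimteilm {Noun,Prep}; 4:tigomair {Adj,Noun}; 5:foimteilm {Noun,Prep}; 6:gipreit {Noun}; 7:groint {Prep,Adj}.
There are 64 candidate sequences in total.
The sequences that satisfy every rule: Adj Adj Noun Adj Noun Noun Adj; Adj Adj Noun Adj Prep Noun Adj; Adj Adj Prep Adj Noun Noun Adj.
Count = 3.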